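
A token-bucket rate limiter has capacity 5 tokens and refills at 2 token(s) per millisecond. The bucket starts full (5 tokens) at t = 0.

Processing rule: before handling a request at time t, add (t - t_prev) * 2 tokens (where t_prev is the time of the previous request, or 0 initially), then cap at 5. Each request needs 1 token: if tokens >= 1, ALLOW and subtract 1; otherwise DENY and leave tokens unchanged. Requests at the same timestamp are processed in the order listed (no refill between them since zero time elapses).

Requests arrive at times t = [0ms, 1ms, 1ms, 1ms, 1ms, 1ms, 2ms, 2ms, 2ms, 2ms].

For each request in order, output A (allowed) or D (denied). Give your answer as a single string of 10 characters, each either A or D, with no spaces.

Simulating step by step:
  req#1 t=0ms: ALLOW
  req#2 t=1ms: ALLOW
  req#3 t=1ms: ALLOW
  req#4 t=1ms: ALLOW
  req#5 t=1ms: ALLOW
  req#6 t=1ms: ALLOW
  req#7 t=2ms: ALLOW
  req#8 t=2ms: ALLOW
  req#9 t=2ms: DENY
  req#10 t=2ms: DENY

Answer: AAAAAAAADD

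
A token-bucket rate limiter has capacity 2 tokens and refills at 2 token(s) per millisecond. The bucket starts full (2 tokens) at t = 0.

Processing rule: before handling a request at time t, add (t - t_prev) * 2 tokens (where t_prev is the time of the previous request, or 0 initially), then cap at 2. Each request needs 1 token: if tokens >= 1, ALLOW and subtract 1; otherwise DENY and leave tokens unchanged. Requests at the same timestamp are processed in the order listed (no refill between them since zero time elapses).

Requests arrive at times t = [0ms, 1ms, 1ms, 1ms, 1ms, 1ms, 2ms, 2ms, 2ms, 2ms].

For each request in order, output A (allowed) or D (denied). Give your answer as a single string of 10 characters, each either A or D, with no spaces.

Answer: AAADDDAADD

Derivation:
Simulating step by step:
  req#1 t=0ms: ALLOW
  req#2 t=1ms: ALLOW
  req#3 t=1ms: ALLOW
  req#4 t=1ms: DENY
  req#5 t=1ms: DENY
  req#6 t=1ms: DENY
  req#7 t=2ms: ALLOW
  req#8 t=2ms: ALLOW
  req#9 t=2ms: DENY
  req#10 t=2ms: DENY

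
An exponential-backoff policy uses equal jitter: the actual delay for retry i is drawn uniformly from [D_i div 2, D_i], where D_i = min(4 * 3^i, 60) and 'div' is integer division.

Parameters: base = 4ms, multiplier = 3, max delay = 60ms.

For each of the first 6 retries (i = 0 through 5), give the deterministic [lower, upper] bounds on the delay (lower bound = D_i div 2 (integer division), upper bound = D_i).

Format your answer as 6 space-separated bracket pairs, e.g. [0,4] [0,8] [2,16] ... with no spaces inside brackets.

Computing bounds per retry:
  i=0: D_i=min(4*3^0,60)=4, bounds=[2,4]
  i=1: D_i=min(4*3^1,60)=12, bounds=[6,12]
  i=2: D_i=min(4*3^2,60)=36, bounds=[18,36]
  i=3: D_i=min(4*3^3,60)=60, bounds=[30,60]
  i=4: D_i=min(4*3^4,60)=60, bounds=[30,60]
  i=5: D_i=min(4*3^5,60)=60, bounds=[30,60]

Answer: [2,4] [6,12] [18,36] [30,60] [30,60] [30,60]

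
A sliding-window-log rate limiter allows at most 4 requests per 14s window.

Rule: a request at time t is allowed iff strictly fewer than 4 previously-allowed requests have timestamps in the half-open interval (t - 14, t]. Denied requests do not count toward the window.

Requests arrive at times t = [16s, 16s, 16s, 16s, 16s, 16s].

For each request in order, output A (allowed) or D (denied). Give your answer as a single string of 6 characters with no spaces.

Tracking allowed requests in the window:
  req#1 t=16s: ALLOW
  req#2 t=16s: ALLOW
  req#3 t=16s: ALLOW
  req#4 t=16s: ALLOW
  req#5 t=16s: DENY
  req#6 t=16s: DENY

Answer: AAAADD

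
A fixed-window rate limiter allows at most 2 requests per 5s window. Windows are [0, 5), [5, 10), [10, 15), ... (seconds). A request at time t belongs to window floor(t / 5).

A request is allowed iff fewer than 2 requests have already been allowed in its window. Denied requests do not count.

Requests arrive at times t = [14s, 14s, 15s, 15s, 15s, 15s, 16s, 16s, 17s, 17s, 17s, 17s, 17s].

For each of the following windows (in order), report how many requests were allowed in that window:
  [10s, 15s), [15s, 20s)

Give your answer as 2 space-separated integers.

Processing requests:
  req#1 t=14s (window 2): ALLOW
  req#2 t=14s (window 2): ALLOW
  req#3 t=15s (window 3): ALLOW
  req#4 t=15s (window 3): ALLOW
  req#5 t=15s (window 3): DENY
  req#6 t=15s (window 3): DENY
  req#7 t=16s (window 3): DENY
  req#8 t=16s (window 3): DENY
  req#9 t=17s (window 3): DENY
  req#10 t=17s (window 3): DENY
  req#11 t=17s (window 3): DENY
  req#12 t=17s (window 3): DENY
  req#13 t=17s (window 3): DENY

Allowed counts by window: 2 2

Answer: 2 2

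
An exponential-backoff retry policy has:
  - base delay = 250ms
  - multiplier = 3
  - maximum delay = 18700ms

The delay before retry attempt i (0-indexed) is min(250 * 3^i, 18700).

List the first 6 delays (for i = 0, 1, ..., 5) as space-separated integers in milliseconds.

Answer: 250 750 2250 6750 18700 18700

Derivation:
Computing each delay:
  i=0: min(250*3^0, 18700) = 250
  i=1: min(250*3^1, 18700) = 750
  i=2: min(250*3^2, 18700) = 2250
  i=3: min(250*3^3, 18700) = 6750
  i=4: min(250*3^4, 18700) = 18700
  i=5: min(250*3^5, 18700) = 18700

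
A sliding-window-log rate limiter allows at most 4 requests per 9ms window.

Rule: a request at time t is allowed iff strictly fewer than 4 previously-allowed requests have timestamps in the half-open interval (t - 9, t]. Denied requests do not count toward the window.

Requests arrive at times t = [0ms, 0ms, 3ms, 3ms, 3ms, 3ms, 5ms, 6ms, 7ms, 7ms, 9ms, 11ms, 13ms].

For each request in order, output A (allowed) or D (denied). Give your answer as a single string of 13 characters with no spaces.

Tracking allowed requests in the window:
  req#1 t=0ms: ALLOW
  req#2 t=0ms: ALLOW
  req#3 t=3ms: ALLOW
  req#4 t=3ms: ALLOW
  req#5 t=3ms: DENY
  req#6 t=3ms: DENY
  req#7 t=5ms: DENY
  req#8 t=6ms: DENY
  req#9 t=7ms: DENY
  req#10 t=7ms: DENY
  req#11 t=9ms: ALLOW
  req#12 t=11ms: ALLOW
  req#13 t=13ms: ALLOW

Answer: AAAADDDDDDAAA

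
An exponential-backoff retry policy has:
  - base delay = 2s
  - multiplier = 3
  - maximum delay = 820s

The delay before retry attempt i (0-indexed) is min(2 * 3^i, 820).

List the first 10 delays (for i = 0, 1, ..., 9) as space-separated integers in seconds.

Answer: 2 6 18 54 162 486 820 820 820 820

Derivation:
Computing each delay:
  i=0: min(2*3^0, 820) = 2
  i=1: min(2*3^1, 820) = 6
  i=2: min(2*3^2, 820) = 18
  i=3: min(2*3^3, 820) = 54
  i=4: min(2*3^4, 820) = 162
  i=5: min(2*3^5, 820) = 486
  i=6: min(2*3^6, 820) = 820
  i=7: min(2*3^7, 820) = 820
  i=8: min(2*3^8, 820) = 820
  i=9: min(2*3^9, 820) = 820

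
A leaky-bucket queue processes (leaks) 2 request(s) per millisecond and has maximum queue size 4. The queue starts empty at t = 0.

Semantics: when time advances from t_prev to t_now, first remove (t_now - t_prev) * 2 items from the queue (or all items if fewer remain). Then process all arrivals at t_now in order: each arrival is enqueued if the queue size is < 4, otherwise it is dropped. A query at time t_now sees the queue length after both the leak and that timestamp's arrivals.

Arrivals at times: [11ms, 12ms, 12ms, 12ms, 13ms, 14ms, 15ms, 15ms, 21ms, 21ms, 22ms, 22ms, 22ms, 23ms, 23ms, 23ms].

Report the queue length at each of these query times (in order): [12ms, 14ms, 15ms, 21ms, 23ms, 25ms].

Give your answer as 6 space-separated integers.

Answer: 3 1 2 2 4 0

Derivation:
Queue lengths at query times:
  query t=12ms: backlog = 3
  query t=14ms: backlog = 1
  query t=15ms: backlog = 2
  query t=21ms: backlog = 2
  query t=23ms: backlog = 4
  query t=25ms: backlog = 0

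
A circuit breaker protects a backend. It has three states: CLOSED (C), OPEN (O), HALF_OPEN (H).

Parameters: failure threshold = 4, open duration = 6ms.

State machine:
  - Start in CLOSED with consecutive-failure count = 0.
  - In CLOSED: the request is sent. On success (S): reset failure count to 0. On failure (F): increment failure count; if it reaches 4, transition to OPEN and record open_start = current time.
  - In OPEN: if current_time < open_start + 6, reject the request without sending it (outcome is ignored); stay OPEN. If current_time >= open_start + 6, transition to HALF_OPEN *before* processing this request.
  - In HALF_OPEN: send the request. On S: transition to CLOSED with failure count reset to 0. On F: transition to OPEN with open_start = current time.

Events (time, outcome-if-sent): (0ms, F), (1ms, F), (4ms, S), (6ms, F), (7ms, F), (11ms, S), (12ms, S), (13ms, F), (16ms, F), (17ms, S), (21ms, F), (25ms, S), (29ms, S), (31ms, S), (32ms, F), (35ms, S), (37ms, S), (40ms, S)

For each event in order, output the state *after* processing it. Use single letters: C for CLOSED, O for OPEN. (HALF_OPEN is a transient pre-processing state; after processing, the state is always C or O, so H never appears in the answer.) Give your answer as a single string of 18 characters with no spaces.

Answer: CCCCCCCCCCCCCCCCCC

Derivation:
State after each event:
  event#1 t=0ms outcome=F: state=CLOSED
  event#2 t=1ms outcome=F: state=CLOSED
  event#3 t=4ms outcome=S: state=CLOSED
  event#4 t=6ms outcome=F: state=CLOSED
  event#5 t=7ms outcome=F: state=CLOSED
  event#6 t=11ms outcome=S: state=CLOSED
  event#7 t=12ms outcome=S: state=CLOSED
  event#8 t=13ms outcome=F: state=CLOSED
  event#9 t=16ms outcome=F: state=CLOSED
  event#10 t=17ms outcome=S: state=CLOSED
  event#11 t=21ms outcome=F: state=CLOSED
  event#12 t=25ms outcome=S: state=CLOSED
  event#13 t=29ms outcome=S: state=CLOSED
  event#14 t=31ms outcome=S: state=CLOSED
  event#15 t=32ms outcome=F: state=CLOSED
  event#16 t=35ms outcome=S: state=CLOSED
  event#17 t=37ms outcome=S: state=CLOSED
  event#18 t=40ms outcome=S: state=CLOSED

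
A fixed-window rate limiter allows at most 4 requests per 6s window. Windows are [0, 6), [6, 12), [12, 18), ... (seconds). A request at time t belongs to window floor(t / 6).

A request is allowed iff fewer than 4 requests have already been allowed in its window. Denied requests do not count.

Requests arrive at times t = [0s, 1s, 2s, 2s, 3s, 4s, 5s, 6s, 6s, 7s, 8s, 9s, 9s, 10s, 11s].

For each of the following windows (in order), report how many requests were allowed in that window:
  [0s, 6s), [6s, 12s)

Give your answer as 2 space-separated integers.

Processing requests:
  req#1 t=0s (window 0): ALLOW
  req#2 t=1s (window 0): ALLOW
  req#3 t=2s (window 0): ALLOW
  req#4 t=2s (window 0): ALLOW
  req#5 t=3s (window 0): DENY
  req#6 t=4s (window 0): DENY
  req#7 t=5s (window 0): DENY
  req#8 t=6s (window 1): ALLOW
  req#9 t=6s (window 1): ALLOW
  req#10 t=7s (window 1): ALLOW
  req#11 t=8s (window 1): ALLOW
  req#12 t=9s (window 1): DENY
  req#13 t=9s (window 1): DENY
  req#14 t=10s (window 1): DENY
  req#15 t=11s (window 1): DENY

Allowed counts by window: 4 4

Answer: 4 4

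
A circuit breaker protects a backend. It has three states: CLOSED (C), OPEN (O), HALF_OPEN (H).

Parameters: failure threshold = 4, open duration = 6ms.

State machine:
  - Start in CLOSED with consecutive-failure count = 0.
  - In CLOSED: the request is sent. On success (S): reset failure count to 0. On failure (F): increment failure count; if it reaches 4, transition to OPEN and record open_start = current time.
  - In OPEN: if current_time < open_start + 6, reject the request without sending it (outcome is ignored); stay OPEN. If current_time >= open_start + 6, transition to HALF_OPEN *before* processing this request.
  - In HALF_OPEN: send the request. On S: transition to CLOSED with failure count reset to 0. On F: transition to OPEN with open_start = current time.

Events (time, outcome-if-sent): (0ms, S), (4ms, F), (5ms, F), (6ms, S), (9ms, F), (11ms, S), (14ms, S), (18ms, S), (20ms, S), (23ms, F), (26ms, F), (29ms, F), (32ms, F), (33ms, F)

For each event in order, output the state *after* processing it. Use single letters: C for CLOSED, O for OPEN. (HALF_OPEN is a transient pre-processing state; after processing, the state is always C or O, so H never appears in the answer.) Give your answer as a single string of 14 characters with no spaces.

Answer: CCCCCCCCCCCCOO

Derivation:
State after each event:
  event#1 t=0ms outcome=S: state=CLOSED
  event#2 t=4ms outcome=F: state=CLOSED
  event#3 t=5ms outcome=F: state=CLOSED
  event#4 t=6ms outcome=S: state=CLOSED
  event#5 t=9ms outcome=F: state=CLOSED
  event#6 t=11ms outcome=S: state=CLOSED
  event#7 t=14ms outcome=S: state=CLOSED
  event#8 t=18ms outcome=S: state=CLOSED
  event#9 t=20ms outcome=S: state=CLOSED
  event#10 t=23ms outcome=F: state=CLOSED
  event#11 t=26ms outcome=F: state=CLOSED
  event#12 t=29ms outcome=F: state=CLOSED
  event#13 t=32ms outcome=F: state=OPEN
  event#14 t=33ms outcome=F: state=OPEN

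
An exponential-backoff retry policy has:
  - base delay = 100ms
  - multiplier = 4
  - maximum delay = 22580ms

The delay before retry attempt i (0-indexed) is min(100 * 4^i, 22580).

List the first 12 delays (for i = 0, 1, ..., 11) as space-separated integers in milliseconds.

Computing each delay:
  i=0: min(100*4^0, 22580) = 100
  i=1: min(100*4^1, 22580) = 400
  i=2: min(100*4^2, 22580) = 1600
  i=3: min(100*4^3, 22580) = 6400
  i=4: min(100*4^4, 22580) = 22580
  i=5: min(100*4^5, 22580) = 22580
  i=6: min(100*4^6, 22580) = 22580
  i=7: min(100*4^7, 22580) = 22580
  i=8: min(100*4^8, 22580) = 22580
  i=9: min(100*4^9, 22580) = 22580
  i=10: min(100*4^10, 22580) = 22580
  i=11: min(100*4^11, 22580) = 22580

Answer: 100 400 1600 6400 22580 22580 22580 22580 22580 22580 22580 22580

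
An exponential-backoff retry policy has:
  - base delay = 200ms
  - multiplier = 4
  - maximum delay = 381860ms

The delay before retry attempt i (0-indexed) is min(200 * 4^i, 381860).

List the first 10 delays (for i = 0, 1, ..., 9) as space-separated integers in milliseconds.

Computing each delay:
  i=0: min(200*4^0, 381860) = 200
  i=1: min(200*4^1, 381860) = 800
  i=2: min(200*4^2, 381860) = 3200
  i=3: min(200*4^3, 381860) = 12800
  i=4: min(200*4^4, 381860) = 51200
  i=5: min(200*4^5, 381860) = 204800
  i=6: min(200*4^6, 381860) = 381860
  i=7: min(200*4^7, 381860) = 381860
  i=8: min(200*4^8, 381860) = 381860
  i=9: min(200*4^9, 381860) = 381860

Answer: 200 800 3200 12800 51200 204800 381860 381860 381860 381860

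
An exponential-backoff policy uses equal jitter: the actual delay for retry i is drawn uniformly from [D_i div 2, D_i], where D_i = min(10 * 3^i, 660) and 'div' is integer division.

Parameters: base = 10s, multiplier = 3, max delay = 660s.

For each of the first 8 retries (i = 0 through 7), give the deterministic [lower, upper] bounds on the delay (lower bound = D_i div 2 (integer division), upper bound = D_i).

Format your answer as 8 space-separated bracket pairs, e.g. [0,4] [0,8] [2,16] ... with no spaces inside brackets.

Computing bounds per retry:
  i=0: D_i=min(10*3^0,660)=10, bounds=[5,10]
  i=1: D_i=min(10*3^1,660)=30, bounds=[15,30]
  i=2: D_i=min(10*3^2,660)=90, bounds=[45,90]
  i=3: D_i=min(10*3^3,660)=270, bounds=[135,270]
  i=4: D_i=min(10*3^4,660)=660, bounds=[330,660]
  i=5: D_i=min(10*3^5,660)=660, bounds=[330,660]
  i=6: D_i=min(10*3^6,660)=660, bounds=[330,660]
  i=7: D_i=min(10*3^7,660)=660, bounds=[330,660]

Answer: [5,10] [15,30] [45,90] [135,270] [330,660] [330,660] [330,660] [330,660]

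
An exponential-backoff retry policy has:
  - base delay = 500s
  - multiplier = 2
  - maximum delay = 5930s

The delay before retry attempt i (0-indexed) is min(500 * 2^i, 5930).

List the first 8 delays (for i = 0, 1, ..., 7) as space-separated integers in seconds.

Computing each delay:
  i=0: min(500*2^0, 5930) = 500
  i=1: min(500*2^1, 5930) = 1000
  i=2: min(500*2^2, 5930) = 2000
  i=3: min(500*2^3, 5930) = 4000
  i=4: min(500*2^4, 5930) = 5930
  i=5: min(500*2^5, 5930) = 5930
  i=6: min(500*2^6, 5930) = 5930
  i=7: min(500*2^7, 5930) = 5930

Answer: 500 1000 2000 4000 5930 5930 5930 5930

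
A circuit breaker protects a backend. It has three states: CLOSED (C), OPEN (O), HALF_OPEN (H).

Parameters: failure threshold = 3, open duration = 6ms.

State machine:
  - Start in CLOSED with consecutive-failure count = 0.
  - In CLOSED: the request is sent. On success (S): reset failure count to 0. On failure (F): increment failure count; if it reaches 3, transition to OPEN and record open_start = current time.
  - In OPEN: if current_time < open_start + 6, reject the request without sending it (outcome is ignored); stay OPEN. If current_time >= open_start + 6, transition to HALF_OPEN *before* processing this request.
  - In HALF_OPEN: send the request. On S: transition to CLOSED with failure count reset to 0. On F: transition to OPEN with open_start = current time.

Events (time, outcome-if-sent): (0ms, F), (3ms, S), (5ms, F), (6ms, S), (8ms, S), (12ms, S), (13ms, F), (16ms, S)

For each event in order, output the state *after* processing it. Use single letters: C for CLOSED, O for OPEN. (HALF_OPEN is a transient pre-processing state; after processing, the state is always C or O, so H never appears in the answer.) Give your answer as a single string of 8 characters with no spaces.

State after each event:
  event#1 t=0ms outcome=F: state=CLOSED
  event#2 t=3ms outcome=S: state=CLOSED
  event#3 t=5ms outcome=F: state=CLOSED
  event#4 t=6ms outcome=S: state=CLOSED
  event#5 t=8ms outcome=S: state=CLOSED
  event#6 t=12ms outcome=S: state=CLOSED
  event#7 t=13ms outcome=F: state=CLOSED
  event#8 t=16ms outcome=S: state=CLOSED

Answer: CCCCCCCC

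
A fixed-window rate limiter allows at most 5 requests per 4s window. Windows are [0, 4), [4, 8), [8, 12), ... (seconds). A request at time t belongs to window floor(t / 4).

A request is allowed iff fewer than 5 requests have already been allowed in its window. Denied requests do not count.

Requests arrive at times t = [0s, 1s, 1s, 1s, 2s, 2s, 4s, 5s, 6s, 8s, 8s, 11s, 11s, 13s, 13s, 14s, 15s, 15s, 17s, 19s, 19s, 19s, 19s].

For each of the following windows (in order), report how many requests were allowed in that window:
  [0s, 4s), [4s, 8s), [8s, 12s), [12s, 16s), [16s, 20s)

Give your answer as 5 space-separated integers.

Answer: 5 3 4 5 5

Derivation:
Processing requests:
  req#1 t=0s (window 0): ALLOW
  req#2 t=1s (window 0): ALLOW
  req#3 t=1s (window 0): ALLOW
  req#4 t=1s (window 0): ALLOW
  req#5 t=2s (window 0): ALLOW
  req#6 t=2s (window 0): DENY
  req#7 t=4s (window 1): ALLOW
  req#8 t=5s (window 1): ALLOW
  req#9 t=6s (window 1): ALLOW
  req#10 t=8s (window 2): ALLOW
  req#11 t=8s (window 2): ALLOW
  req#12 t=11s (window 2): ALLOW
  req#13 t=11s (window 2): ALLOW
  req#14 t=13s (window 3): ALLOW
  req#15 t=13s (window 3): ALLOW
  req#16 t=14s (window 3): ALLOW
  req#17 t=15s (window 3): ALLOW
  req#18 t=15s (window 3): ALLOW
  req#19 t=17s (window 4): ALLOW
  req#20 t=19s (window 4): ALLOW
  req#21 t=19s (window 4): ALLOW
  req#22 t=19s (window 4): ALLOW
  req#23 t=19s (window 4): ALLOW

Allowed counts by window: 5 3 4 5 5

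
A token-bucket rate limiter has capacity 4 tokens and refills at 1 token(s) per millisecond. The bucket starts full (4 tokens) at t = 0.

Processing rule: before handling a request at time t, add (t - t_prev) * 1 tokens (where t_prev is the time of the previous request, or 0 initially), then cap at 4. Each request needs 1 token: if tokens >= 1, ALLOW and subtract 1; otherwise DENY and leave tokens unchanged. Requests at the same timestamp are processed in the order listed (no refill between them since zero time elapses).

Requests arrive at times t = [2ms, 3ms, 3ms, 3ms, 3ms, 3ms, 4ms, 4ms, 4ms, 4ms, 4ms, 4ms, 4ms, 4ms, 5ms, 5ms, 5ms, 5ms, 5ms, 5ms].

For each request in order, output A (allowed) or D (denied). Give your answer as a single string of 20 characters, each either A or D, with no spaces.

Simulating step by step:
  req#1 t=2ms: ALLOW
  req#2 t=3ms: ALLOW
  req#3 t=3ms: ALLOW
  req#4 t=3ms: ALLOW
  req#5 t=3ms: ALLOW
  req#6 t=3ms: DENY
  req#7 t=4ms: ALLOW
  req#8 t=4ms: DENY
  req#9 t=4ms: DENY
  req#10 t=4ms: DENY
  req#11 t=4ms: DENY
  req#12 t=4ms: DENY
  req#13 t=4ms: DENY
  req#14 t=4ms: DENY
  req#15 t=5ms: ALLOW
  req#16 t=5ms: DENY
  req#17 t=5ms: DENY
  req#18 t=5ms: DENY
  req#19 t=5ms: DENY
  req#20 t=5ms: DENY

Answer: AAAAADADDDDDDDADDDDD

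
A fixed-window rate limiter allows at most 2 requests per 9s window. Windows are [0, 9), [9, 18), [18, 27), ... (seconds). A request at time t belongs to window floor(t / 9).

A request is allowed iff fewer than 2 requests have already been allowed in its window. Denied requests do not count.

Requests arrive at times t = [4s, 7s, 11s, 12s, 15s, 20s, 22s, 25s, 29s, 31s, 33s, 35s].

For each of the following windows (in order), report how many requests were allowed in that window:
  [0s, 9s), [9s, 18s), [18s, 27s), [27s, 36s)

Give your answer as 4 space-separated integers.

Answer: 2 2 2 2

Derivation:
Processing requests:
  req#1 t=4s (window 0): ALLOW
  req#2 t=7s (window 0): ALLOW
  req#3 t=11s (window 1): ALLOW
  req#4 t=12s (window 1): ALLOW
  req#5 t=15s (window 1): DENY
  req#6 t=20s (window 2): ALLOW
  req#7 t=22s (window 2): ALLOW
  req#8 t=25s (window 2): DENY
  req#9 t=29s (window 3): ALLOW
  req#10 t=31s (window 3): ALLOW
  req#11 t=33s (window 3): DENY
  req#12 t=35s (window 3): DENY

Allowed counts by window: 2 2 2 2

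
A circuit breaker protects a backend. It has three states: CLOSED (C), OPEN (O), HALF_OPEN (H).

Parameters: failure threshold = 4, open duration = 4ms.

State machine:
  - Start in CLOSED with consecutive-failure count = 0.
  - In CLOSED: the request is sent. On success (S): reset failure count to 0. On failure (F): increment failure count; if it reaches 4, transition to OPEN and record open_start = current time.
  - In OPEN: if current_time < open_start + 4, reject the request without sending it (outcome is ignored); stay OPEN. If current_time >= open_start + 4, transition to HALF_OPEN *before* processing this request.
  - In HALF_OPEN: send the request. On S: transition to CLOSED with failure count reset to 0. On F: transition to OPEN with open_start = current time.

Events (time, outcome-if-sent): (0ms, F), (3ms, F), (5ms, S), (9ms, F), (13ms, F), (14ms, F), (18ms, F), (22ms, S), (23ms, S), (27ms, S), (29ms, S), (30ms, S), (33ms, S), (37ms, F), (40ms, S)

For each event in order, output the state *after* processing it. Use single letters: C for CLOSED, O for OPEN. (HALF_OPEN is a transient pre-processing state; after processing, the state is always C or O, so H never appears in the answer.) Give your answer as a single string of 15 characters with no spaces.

State after each event:
  event#1 t=0ms outcome=F: state=CLOSED
  event#2 t=3ms outcome=F: state=CLOSED
  event#3 t=5ms outcome=S: state=CLOSED
  event#4 t=9ms outcome=F: state=CLOSED
  event#5 t=13ms outcome=F: state=CLOSED
  event#6 t=14ms outcome=F: state=CLOSED
  event#7 t=18ms outcome=F: state=OPEN
  event#8 t=22ms outcome=S: state=CLOSED
  event#9 t=23ms outcome=S: state=CLOSED
  event#10 t=27ms outcome=S: state=CLOSED
  event#11 t=29ms outcome=S: state=CLOSED
  event#12 t=30ms outcome=S: state=CLOSED
  event#13 t=33ms outcome=S: state=CLOSED
  event#14 t=37ms outcome=F: state=CLOSED
  event#15 t=40ms outcome=S: state=CLOSED

Answer: CCCCCCOCCCCCCCC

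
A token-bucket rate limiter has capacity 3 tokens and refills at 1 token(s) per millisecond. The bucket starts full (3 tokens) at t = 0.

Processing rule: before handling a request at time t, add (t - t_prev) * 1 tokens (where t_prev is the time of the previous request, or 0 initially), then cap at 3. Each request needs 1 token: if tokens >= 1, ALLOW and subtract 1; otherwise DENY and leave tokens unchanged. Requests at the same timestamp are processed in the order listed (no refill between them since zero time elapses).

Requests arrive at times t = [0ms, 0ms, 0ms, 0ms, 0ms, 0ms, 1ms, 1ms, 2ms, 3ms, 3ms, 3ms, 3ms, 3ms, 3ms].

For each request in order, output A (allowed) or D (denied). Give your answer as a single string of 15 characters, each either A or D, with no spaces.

Simulating step by step:
  req#1 t=0ms: ALLOW
  req#2 t=0ms: ALLOW
  req#3 t=0ms: ALLOW
  req#4 t=0ms: DENY
  req#5 t=0ms: DENY
  req#6 t=0ms: DENY
  req#7 t=1ms: ALLOW
  req#8 t=1ms: DENY
  req#9 t=2ms: ALLOW
  req#10 t=3ms: ALLOW
  req#11 t=3ms: DENY
  req#12 t=3ms: DENY
  req#13 t=3ms: DENY
  req#14 t=3ms: DENY
  req#15 t=3ms: DENY

Answer: AAADDDADAADDDDD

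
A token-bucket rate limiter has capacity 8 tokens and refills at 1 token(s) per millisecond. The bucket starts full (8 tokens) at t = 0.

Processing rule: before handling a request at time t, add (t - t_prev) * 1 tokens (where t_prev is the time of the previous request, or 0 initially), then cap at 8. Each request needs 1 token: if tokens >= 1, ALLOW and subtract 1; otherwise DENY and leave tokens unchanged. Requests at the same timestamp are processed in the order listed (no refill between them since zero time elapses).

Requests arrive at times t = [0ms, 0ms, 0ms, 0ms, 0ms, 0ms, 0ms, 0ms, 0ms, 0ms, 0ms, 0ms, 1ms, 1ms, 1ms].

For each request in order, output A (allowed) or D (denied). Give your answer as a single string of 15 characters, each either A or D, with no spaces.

Answer: AAAAAAAADDDDADD

Derivation:
Simulating step by step:
  req#1 t=0ms: ALLOW
  req#2 t=0ms: ALLOW
  req#3 t=0ms: ALLOW
  req#4 t=0ms: ALLOW
  req#5 t=0ms: ALLOW
  req#6 t=0ms: ALLOW
  req#7 t=0ms: ALLOW
  req#8 t=0ms: ALLOW
  req#9 t=0ms: DENY
  req#10 t=0ms: DENY
  req#11 t=0ms: DENY
  req#12 t=0ms: DENY
  req#13 t=1ms: ALLOW
  req#14 t=1ms: DENY
  req#15 t=1ms: DENY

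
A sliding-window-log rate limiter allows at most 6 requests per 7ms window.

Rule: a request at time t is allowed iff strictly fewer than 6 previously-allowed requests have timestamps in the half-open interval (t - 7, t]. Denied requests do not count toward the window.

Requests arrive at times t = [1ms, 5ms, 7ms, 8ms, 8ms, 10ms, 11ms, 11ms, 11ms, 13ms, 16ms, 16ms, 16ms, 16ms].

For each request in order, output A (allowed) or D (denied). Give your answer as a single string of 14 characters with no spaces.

Answer: AAAAAAADDAAAAD

Derivation:
Tracking allowed requests in the window:
  req#1 t=1ms: ALLOW
  req#2 t=5ms: ALLOW
  req#3 t=7ms: ALLOW
  req#4 t=8ms: ALLOW
  req#5 t=8ms: ALLOW
  req#6 t=10ms: ALLOW
  req#7 t=11ms: ALLOW
  req#8 t=11ms: DENY
  req#9 t=11ms: DENY
  req#10 t=13ms: ALLOW
  req#11 t=16ms: ALLOW
  req#12 t=16ms: ALLOW
  req#13 t=16ms: ALLOW
  req#14 t=16ms: DENY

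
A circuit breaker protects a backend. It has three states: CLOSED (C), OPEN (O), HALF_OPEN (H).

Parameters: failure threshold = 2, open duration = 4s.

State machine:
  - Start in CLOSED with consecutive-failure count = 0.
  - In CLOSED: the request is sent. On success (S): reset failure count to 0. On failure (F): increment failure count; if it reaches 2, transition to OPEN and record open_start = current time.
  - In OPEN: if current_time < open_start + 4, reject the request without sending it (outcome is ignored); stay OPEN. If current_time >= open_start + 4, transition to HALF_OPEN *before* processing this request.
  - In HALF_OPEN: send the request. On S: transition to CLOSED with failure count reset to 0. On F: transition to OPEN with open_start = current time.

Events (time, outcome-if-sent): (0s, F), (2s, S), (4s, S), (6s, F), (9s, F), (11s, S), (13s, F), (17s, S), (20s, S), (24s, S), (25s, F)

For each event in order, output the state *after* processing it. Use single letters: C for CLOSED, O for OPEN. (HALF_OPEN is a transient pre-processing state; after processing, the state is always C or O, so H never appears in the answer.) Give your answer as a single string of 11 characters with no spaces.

Answer: CCCCOOOCCCC

Derivation:
State after each event:
  event#1 t=0s outcome=F: state=CLOSED
  event#2 t=2s outcome=S: state=CLOSED
  event#3 t=4s outcome=S: state=CLOSED
  event#4 t=6s outcome=F: state=CLOSED
  event#5 t=9s outcome=F: state=OPEN
  event#6 t=11s outcome=S: state=OPEN
  event#7 t=13s outcome=F: state=OPEN
  event#8 t=17s outcome=S: state=CLOSED
  event#9 t=20s outcome=S: state=CLOSED
  event#10 t=24s outcome=S: state=CLOSED
  event#11 t=25s outcome=F: state=CLOSED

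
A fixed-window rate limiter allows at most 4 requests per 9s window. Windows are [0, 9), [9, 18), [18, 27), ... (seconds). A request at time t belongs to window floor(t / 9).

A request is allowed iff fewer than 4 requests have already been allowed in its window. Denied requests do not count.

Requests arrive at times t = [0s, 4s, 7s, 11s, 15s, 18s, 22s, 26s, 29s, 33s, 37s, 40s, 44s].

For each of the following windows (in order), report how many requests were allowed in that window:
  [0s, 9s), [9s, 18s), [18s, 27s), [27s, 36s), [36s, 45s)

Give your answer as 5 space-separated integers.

Answer: 3 2 3 2 3

Derivation:
Processing requests:
  req#1 t=0s (window 0): ALLOW
  req#2 t=4s (window 0): ALLOW
  req#3 t=7s (window 0): ALLOW
  req#4 t=11s (window 1): ALLOW
  req#5 t=15s (window 1): ALLOW
  req#6 t=18s (window 2): ALLOW
  req#7 t=22s (window 2): ALLOW
  req#8 t=26s (window 2): ALLOW
  req#9 t=29s (window 3): ALLOW
  req#10 t=33s (window 3): ALLOW
  req#11 t=37s (window 4): ALLOW
  req#12 t=40s (window 4): ALLOW
  req#13 t=44s (window 4): ALLOW

Allowed counts by window: 3 2 3 2 3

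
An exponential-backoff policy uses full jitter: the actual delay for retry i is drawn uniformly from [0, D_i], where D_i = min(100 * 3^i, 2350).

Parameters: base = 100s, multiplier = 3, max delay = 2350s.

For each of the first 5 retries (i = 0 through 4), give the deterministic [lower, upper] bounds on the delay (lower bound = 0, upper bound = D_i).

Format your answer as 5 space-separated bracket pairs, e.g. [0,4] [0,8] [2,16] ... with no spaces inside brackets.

Answer: [0,100] [0,300] [0,900] [0,2350] [0,2350]

Derivation:
Computing bounds per retry:
  i=0: D_i=min(100*3^0,2350)=100, bounds=[0,100]
  i=1: D_i=min(100*3^1,2350)=300, bounds=[0,300]
  i=2: D_i=min(100*3^2,2350)=900, bounds=[0,900]
  i=3: D_i=min(100*3^3,2350)=2350, bounds=[0,2350]
  i=4: D_i=min(100*3^4,2350)=2350, bounds=[0,2350]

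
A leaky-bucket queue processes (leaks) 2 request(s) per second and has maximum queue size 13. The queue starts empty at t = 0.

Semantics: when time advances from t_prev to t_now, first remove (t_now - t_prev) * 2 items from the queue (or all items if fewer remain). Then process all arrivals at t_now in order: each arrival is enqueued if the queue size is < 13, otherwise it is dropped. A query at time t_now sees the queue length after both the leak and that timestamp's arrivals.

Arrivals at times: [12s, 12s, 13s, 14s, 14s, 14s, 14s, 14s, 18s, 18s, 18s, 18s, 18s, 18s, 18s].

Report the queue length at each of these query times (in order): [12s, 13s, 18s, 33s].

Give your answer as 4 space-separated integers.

Queue lengths at query times:
  query t=12s: backlog = 2
  query t=13s: backlog = 1
  query t=18s: backlog = 7
  query t=33s: backlog = 0

Answer: 2 1 7 0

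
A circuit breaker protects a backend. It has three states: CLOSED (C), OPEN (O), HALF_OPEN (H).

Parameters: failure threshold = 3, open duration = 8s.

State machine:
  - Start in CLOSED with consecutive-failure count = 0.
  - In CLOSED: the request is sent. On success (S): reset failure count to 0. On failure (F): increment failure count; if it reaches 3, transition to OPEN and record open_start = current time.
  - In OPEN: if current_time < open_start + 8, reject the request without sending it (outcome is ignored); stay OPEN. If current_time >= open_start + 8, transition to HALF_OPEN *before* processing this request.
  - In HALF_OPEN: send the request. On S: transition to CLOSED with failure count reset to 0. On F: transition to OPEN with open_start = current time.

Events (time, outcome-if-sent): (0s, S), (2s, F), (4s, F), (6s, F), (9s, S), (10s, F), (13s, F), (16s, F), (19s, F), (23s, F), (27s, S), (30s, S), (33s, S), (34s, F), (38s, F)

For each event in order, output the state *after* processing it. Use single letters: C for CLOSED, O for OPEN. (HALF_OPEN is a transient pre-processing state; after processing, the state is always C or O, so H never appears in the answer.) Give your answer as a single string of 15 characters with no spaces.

State after each event:
  event#1 t=0s outcome=S: state=CLOSED
  event#2 t=2s outcome=F: state=CLOSED
  event#3 t=4s outcome=F: state=CLOSED
  event#4 t=6s outcome=F: state=OPEN
  event#5 t=9s outcome=S: state=OPEN
  event#6 t=10s outcome=F: state=OPEN
  event#7 t=13s outcome=F: state=OPEN
  event#8 t=16s outcome=F: state=OPEN
  event#9 t=19s outcome=F: state=OPEN
  event#10 t=23s outcome=F: state=OPEN
  event#11 t=27s outcome=S: state=CLOSED
  event#12 t=30s outcome=S: state=CLOSED
  event#13 t=33s outcome=S: state=CLOSED
  event#14 t=34s outcome=F: state=CLOSED
  event#15 t=38s outcome=F: state=CLOSED

Answer: CCCOOOOOOOCCCCC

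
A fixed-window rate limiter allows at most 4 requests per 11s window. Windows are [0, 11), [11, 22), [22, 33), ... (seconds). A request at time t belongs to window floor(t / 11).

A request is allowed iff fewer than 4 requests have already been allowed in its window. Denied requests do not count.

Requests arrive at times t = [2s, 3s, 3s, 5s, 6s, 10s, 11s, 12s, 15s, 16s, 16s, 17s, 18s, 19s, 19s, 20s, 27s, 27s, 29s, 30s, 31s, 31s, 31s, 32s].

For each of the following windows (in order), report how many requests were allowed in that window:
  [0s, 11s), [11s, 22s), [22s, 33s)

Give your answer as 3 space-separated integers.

Answer: 4 4 4

Derivation:
Processing requests:
  req#1 t=2s (window 0): ALLOW
  req#2 t=3s (window 0): ALLOW
  req#3 t=3s (window 0): ALLOW
  req#4 t=5s (window 0): ALLOW
  req#5 t=6s (window 0): DENY
  req#6 t=10s (window 0): DENY
  req#7 t=11s (window 1): ALLOW
  req#8 t=12s (window 1): ALLOW
  req#9 t=15s (window 1): ALLOW
  req#10 t=16s (window 1): ALLOW
  req#11 t=16s (window 1): DENY
  req#12 t=17s (window 1): DENY
  req#13 t=18s (window 1): DENY
  req#14 t=19s (window 1): DENY
  req#15 t=19s (window 1): DENY
  req#16 t=20s (window 1): DENY
  req#17 t=27s (window 2): ALLOW
  req#18 t=27s (window 2): ALLOW
  req#19 t=29s (window 2): ALLOW
  req#20 t=30s (window 2): ALLOW
  req#21 t=31s (window 2): DENY
  req#22 t=31s (window 2): DENY
  req#23 t=31s (window 2): DENY
  req#24 t=32s (window 2): DENY

Allowed counts by window: 4 4 4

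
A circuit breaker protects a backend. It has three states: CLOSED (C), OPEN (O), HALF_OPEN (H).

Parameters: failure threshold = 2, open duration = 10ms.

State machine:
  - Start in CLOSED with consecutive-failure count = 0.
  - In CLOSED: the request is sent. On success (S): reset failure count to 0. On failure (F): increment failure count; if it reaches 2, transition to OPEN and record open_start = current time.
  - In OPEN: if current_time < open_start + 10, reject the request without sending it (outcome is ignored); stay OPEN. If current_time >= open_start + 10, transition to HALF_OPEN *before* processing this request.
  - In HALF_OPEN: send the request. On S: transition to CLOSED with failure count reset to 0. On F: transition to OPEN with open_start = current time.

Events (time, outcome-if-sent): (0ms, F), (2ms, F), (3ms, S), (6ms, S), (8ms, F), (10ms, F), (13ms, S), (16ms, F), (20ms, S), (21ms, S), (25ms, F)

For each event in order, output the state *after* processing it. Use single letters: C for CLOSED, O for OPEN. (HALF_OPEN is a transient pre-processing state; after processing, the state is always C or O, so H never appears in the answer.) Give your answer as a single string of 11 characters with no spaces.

State after each event:
  event#1 t=0ms outcome=F: state=CLOSED
  event#2 t=2ms outcome=F: state=OPEN
  event#3 t=3ms outcome=S: state=OPEN
  event#4 t=6ms outcome=S: state=OPEN
  event#5 t=8ms outcome=F: state=OPEN
  event#6 t=10ms outcome=F: state=OPEN
  event#7 t=13ms outcome=S: state=CLOSED
  event#8 t=16ms outcome=F: state=CLOSED
  event#9 t=20ms outcome=S: state=CLOSED
  event#10 t=21ms outcome=S: state=CLOSED
  event#11 t=25ms outcome=F: state=CLOSED

Answer: COOOOOCCCCC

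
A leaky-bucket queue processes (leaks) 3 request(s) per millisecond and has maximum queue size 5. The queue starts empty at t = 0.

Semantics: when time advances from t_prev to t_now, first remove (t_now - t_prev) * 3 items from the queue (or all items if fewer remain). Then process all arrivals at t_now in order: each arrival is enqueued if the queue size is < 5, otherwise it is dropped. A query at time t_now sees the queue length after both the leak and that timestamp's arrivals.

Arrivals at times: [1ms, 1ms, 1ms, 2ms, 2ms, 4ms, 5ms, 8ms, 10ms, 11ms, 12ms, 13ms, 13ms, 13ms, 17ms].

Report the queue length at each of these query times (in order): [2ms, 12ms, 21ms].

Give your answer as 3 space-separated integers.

Queue lengths at query times:
  query t=2ms: backlog = 2
  query t=12ms: backlog = 1
  query t=21ms: backlog = 0

Answer: 2 1 0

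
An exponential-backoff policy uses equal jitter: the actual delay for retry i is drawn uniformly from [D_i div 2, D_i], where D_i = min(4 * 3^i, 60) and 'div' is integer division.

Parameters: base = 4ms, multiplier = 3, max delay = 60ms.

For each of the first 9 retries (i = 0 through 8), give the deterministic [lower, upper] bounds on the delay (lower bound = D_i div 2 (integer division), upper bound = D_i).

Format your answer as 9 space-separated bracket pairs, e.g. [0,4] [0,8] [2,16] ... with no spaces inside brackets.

Answer: [2,4] [6,12] [18,36] [30,60] [30,60] [30,60] [30,60] [30,60] [30,60]

Derivation:
Computing bounds per retry:
  i=0: D_i=min(4*3^0,60)=4, bounds=[2,4]
  i=1: D_i=min(4*3^1,60)=12, bounds=[6,12]
  i=2: D_i=min(4*3^2,60)=36, bounds=[18,36]
  i=3: D_i=min(4*3^3,60)=60, bounds=[30,60]
  i=4: D_i=min(4*3^4,60)=60, bounds=[30,60]
  i=5: D_i=min(4*3^5,60)=60, bounds=[30,60]
  i=6: D_i=min(4*3^6,60)=60, bounds=[30,60]
  i=7: D_i=min(4*3^7,60)=60, bounds=[30,60]
  i=8: D_i=min(4*3^8,60)=60, bounds=[30,60]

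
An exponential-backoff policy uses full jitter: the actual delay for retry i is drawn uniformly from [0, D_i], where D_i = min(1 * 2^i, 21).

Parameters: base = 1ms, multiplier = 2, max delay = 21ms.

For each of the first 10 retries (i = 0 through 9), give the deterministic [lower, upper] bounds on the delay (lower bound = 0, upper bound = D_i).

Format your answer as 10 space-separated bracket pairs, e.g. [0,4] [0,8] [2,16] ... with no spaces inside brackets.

Answer: [0,1] [0,2] [0,4] [0,8] [0,16] [0,21] [0,21] [0,21] [0,21] [0,21]

Derivation:
Computing bounds per retry:
  i=0: D_i=min(1*2^0,21)=1, bounds=[0,1]
  i=1: D_i=min(1*2^1,21)=2, bounds=[0,2]
  i=2: D_i=min(1*2^2,21)=4, bounds=[0,4]
  i=3: D_i=min(1*2^3,21)=8, bounds=[0,8]
  i=4: D_i=min(1*2^4,21)=16, bounds=[0,16]
  i=5: D_i=min(1*2^5,21)=21, bounds=[0,21]
  i=6: D_i=min(1*2^6,21)=21, bounds=[0,21]
  i=7: D_i=min(1*2^7,21)=21, bounds=[0,21]
  i=8: D_i=min(1*2^8,21)=21, bounds=[0,21]
  i=9: D_i=min(1*2^9,21)=21, bounds=[0,21]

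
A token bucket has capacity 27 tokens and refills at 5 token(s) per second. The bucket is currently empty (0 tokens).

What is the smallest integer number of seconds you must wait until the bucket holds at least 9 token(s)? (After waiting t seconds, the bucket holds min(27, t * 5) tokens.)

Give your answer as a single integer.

Need t * 5 >= 9, so t >= 9/5.
Smallest integer t = ceil(9/5) = 2.

Answer: 2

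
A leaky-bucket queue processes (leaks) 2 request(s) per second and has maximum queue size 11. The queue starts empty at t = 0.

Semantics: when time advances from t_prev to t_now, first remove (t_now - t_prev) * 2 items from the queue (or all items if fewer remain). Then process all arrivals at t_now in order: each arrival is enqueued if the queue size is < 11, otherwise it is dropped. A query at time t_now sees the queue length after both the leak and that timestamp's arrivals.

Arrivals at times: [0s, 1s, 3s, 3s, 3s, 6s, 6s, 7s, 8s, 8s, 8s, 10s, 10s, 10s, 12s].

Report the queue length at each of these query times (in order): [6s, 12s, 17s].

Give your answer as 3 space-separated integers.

Answer: 2 1 0

Derivation:
Queue lengths at query times:
  query t=6s: backlog = 2
  query t=12s: backlog = 1
  query t=17s: backlog = 0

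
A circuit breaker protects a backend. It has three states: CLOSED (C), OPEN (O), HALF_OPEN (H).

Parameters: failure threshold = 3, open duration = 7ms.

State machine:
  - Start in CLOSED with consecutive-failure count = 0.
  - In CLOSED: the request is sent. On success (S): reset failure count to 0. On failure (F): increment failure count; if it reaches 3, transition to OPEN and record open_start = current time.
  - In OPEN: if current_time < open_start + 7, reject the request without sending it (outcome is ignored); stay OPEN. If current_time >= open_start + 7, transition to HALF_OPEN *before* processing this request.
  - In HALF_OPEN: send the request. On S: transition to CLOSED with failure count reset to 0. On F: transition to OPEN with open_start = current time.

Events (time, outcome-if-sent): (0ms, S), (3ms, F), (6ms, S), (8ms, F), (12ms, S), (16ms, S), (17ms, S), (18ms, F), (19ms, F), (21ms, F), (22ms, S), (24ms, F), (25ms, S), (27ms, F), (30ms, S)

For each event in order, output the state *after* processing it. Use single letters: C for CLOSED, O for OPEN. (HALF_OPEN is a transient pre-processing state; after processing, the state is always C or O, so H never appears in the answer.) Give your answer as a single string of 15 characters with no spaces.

State after each event:
  event#1 t=0ms outcome=S: state=CLOSED
  event#2 t=3ms outcome=F: state=CLOSED
  event#3 t=6ms outcome=S: state=CLOSED
  event#4 t=8ms outcome=F: state=CLOSED
  event#5 t=12ms outcome=S: state=CLOSED
  event#6 t=16ms outcome=S: state=CLOSED
  event#7 t=17ms outcome=S: state=CLOSED
  event#8 t=18ms outcome=F: state=CLOSED
  event#9 t=19ms outcome=F: state=CLOSED
  event#10 t=21ms outcome=F: state=OPEN
  event#11 t=22ms outcome=S: state=OPEN
  event#12 t=24ms outcome=F: state=OPEN
  event#13 t=25ms outcome=S: state=OPEN
  event#14 t=27ms outcome=F: state=OPEN
  event#15 t=30ms outcome=S: state=CLOSED

Answer: CCCCCCCCCOOOOOC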